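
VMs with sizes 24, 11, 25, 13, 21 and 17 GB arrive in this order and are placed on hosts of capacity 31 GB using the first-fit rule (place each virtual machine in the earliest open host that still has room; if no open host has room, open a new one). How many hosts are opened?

  24 → host 1 (new)  [load 24/31]
  11 → host 2 (new)  [load 11/31]
  25 → host 3 (new)  [load 25/31]
  13 → host 2  [load 24/31]
  21 → host 4 (new)  [load 21/31]
  17 → host 5 (new)  [load 17/31]
5 hosts opened.

5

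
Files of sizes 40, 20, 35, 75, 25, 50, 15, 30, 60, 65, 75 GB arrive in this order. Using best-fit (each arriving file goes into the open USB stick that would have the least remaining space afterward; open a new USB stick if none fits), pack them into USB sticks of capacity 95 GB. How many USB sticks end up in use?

6

  40 → USB stick 1 (new)  [load 40/95]
  20 → USB stick 1  [load 60/95]
  35 → USB stick 1  [load 95/95]
  75 → USB stick 2 (new)  [load 75/95]
  25 → USB stick 3 (new)  [load 25/95]
  50 → USB stick 3  [load 75/95]
  15 → USB stick 2  [load 90/95]
  30 → USB stick 4 (new)  [load 30/95]
  60 → USB stick 4  [load 90/95]
  65 → USB stick 5 (new)  [load 65/95]
  75 → USB stick 6 (new)  [load 75/95]
6 USB sticks opened.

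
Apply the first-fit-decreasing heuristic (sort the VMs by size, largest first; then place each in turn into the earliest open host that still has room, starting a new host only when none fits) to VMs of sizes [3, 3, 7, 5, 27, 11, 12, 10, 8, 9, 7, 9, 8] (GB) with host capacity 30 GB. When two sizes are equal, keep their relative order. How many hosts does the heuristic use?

5

Sorted descending: 27, 12, 11, 10, 9, 9, 8, 8, 7, 7, 5, 3, 3.
  27 → host 1 (new)  [load 27/30]
  12 → host 2 (new)  [load 12/30]
  11 → host 2  [load 23/30]
  10 → host 3 (new)  [load 10/30]
  9 → host 3  [load 19/30]
  9 → host 3  [load 28/30]
  8 → host 4 (new)  [load 8/30]
  8 → host 4  [load 16/30]
  7 → host 2  [load 30/30]
  7 → host 4  [load 23/30]
  5 → host 4  [load 28/30]
  3 → host 1  [load 30/30]
  3 → host 5 (new)  [load 3/30]
5 hosts opened.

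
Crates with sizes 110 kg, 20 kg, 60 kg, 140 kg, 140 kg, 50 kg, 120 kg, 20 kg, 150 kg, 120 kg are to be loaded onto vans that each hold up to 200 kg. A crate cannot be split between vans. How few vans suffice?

6

Total = 150 + 140 + 140 + 120 + 120 + 110 + 60 + 50 + 20 + 20 = 930 kg.
Lower bound: ⌈930/200⌉ = 5 vans.
Also, 6 crates each exceed 100 kg, and no two of those can share a van, so at least 6 vans are needed.
A packing using 6 vans:
  van 1: 150 + 50 = 200
  van 2: 140 + 60 = 200
  van 3: 140 + 20 + 20 = 180
  van 4: 120 = 120
  van 5: 120 = 120
  van 6: 110 = 110
This matches the lower bound, so 6 is optimal.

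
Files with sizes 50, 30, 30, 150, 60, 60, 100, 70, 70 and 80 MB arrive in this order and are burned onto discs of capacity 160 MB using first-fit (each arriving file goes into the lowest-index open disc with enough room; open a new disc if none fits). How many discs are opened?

  50 → disc 1 (new)  [load 50/160]
  30 → disc 1  [load 80/160]
  30 → disc 1  [load 110/160]
  150 → disc 2 (new)  [load 150/160]
  60 → disc 3 (new)  [load 60/160]
  60 → disc 3  [load 120/160]
  100 → disc 4 (new)  [load 100/160]
  70 → disc 5 (new)  [load 70/160]
  70 → disc 5  [load 140/160]
  80 → disc 6 (new)  [load 80/160]
6 discs opened.

6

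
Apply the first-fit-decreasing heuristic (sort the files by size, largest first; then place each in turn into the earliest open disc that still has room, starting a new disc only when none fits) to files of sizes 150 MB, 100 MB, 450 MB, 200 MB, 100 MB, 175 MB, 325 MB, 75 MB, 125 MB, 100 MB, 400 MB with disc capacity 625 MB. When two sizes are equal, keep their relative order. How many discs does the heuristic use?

4

Sorted descending: 450, 400, 325, 200, 175, 150, 125, 100, 100, 100, 75.
  450 → disc 1 (new)  [load 450/625]
  400 → disc 2 (new)  [load 400/625]
  325 → disc 3 (new)  [load 325/625]
  200 → disc 2  [load 600/625]
  175 → disc 1  [load 625/625]
  150 → disc 3  [load 475/625]
  125 → disc 3  [load 600/625]
  100 → disc 4 (new)  [load 100/625]
  100 → disc 4  [load 200/625]
  100 → disc 4  [load 300/625]
  75 → disc 4  [load 375/625]
4 discs opened.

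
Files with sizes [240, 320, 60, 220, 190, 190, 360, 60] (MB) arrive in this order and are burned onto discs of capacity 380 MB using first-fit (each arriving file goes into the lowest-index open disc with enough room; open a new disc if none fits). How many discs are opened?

  240 → disc 1 (new)  [load 240/380]
  320 → disc 2 (new)  [load 320/380]
  60 → disc 1  [load 300/380]
  220 → disc 3 (new)  [load 220/380]
  190 → disc 4 (new)  [load 190/380]
  190 → disc 4  [load 380/380]
  360 → disc 5 (new)  [load 360/380]
  60 → disc 1  [load 360/380]
5 discs opened.

5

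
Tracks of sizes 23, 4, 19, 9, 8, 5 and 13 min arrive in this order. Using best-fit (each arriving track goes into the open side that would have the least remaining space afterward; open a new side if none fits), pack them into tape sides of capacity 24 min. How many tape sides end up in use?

  23 → side 1 (new)  [load 23/24]
  4 → side 2 (new)  [load 4/24]
  19 → side 2  [load 23/24]
  9 → side 3 (new)  [load 9/24]
  8 → side 3  [load 17/24]
  5 → side 3  [load 22/24]
  13 → side 4 (new)  [load 13/24]
4 tape sides opened.

4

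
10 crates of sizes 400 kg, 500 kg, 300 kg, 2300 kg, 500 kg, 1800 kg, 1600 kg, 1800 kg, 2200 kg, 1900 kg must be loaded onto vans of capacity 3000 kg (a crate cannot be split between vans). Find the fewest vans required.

Total = 2300 + 2200 + 1900 + 1800 + 1800 + 1600 + 500 + 500 + 400 + 300 = 13300 kg.
Lower bound: ⌈13300/3000⌉ = 5 vans.
Also, 6 crates each exceed 1500 kg, and no two of those can share a van, so at least 6 vans are needed.
A packing using 6 vans:
  van 1: 2300 + 500 = 2800
  van 2: 2200 + 500 + 300 = 3000
  van 3: 1900 + 400 = 2300
  van 4: 1800 = 1800
  van 5: 1800 = 1800
  van 6: 1600 = 1600
This matches the lower bound, so 6 is optimal.

6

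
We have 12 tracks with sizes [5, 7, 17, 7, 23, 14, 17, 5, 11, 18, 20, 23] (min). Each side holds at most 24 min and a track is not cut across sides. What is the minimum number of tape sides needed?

8

Total = 23 + 23 + 20 + 18 + 17 + 17 + 14 + 11 + 7 + 7 + 5 + 5 = 167 min.
Lower bound: ⌈167/24⌉ = 7 tape sides.
A packing using 8 tape sides:
  side 1: 23 = 23
  side 2: 23 = 23
  side 3: 20 = 20
  side 4: 18 + 5 = 23
  side 5: 17 + 7 = 24
  side 6: 17 + 7 = 24
  side 7: 14 + 5 = 19
  side 8: 11 = 11
No arrangement into 7 tape sides stays within capacity, so 8 is optimal.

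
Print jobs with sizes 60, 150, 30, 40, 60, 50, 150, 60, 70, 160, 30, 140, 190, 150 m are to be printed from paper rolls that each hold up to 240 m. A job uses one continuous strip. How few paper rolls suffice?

Total = 190 + 160 + 150 + 150 + 150 + 140 + 70 + 60 + 60 + 60 + 50 + 40 + 30 + 30 = 1340 m.
Lower bound: ⌈1340/240⌉ = 6 paper rolls.
A packing using 6 paper rolls:
  roll 1: 190 + 50 = 240
  roll 2: 160 + 70 = 230
  roll 3: 150 + 60 + 30 = 240
  roll 4: 150 + 60 + 30 = 240
  roll 5: 150 + 60 = 210
  roll 6: 140 + 40 = 180
This matches the lower bound, so 6 is optimal.

6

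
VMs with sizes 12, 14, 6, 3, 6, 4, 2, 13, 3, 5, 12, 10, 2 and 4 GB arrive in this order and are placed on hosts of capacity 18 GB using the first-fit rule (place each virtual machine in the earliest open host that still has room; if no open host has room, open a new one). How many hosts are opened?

  12 → host 1 (new)  [load 12/18]
  14 → host 2 (new)  [load 14/18]
  6 → host 1  [load 18/18]
  3 → host 2  [load 17/18]
  6 → host 3 (new)  [load 6/18]
  4 → host 3  [load 10/18]
  2 → host 3  [load 12/18]
  13 → host 4 (new)  [load 13/18]
  3 → host 3  [load 15/18]
  5 → host 4  [load 18/18]
  12 → host 5 (new)  [load 12/18]
  10 → host 6 (new)  [load 10/18]
  2 → host 3  [load 17/18]
  4 → host 5  [load 16/18]
6 hosts opened.

6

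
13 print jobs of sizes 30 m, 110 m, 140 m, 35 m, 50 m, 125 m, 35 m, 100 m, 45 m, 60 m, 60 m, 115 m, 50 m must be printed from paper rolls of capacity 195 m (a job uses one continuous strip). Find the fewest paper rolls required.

Total = 140 + 125 + 115 + 110 + 100 + 60 + 60 + 50 + 50 + 45 + 35 + 35 + 30 = 955 m.
Lower bound: ⌈955/195⌉ = 5 paper rolls.
A packing using 5 paper rolls:
  roll 1: 140 + 50 = 190
  roll 2: 125 + 60 = 185
  roll 3: 115 + 50 + 30 = 195
  roll 4: 110 + 45 + 35 = 190
  roll 5: 100 + 60 + 35 = 195
This matches the lower bound, so 5 is optimal.

5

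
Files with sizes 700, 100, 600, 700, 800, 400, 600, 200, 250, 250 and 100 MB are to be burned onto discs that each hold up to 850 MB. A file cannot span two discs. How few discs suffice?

Total = 800 + 700 + 700 + 600 + 600 + 400 + 250 + 250 + 200 + 100 + 100 = 4700 MB.
Lower bound: ⌈4700/850⌉ = 6 discs.
A packing using 6 discs:
  disc 1: 800 = 800
  disc 2: 700 + 100 = 800
  disc 3: 700 + 100 = 800
  disc 4: 600 + 250 = 850
  disc 5: 600 + 250 = 850
  disc 6: 400 + 200 = 600
This matches the lower bound, so 6 is optimal.

6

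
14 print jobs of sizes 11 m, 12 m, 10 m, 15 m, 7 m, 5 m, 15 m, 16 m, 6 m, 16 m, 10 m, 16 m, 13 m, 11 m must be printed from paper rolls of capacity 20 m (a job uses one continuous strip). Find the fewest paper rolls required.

10

Total = 16 + 16 + 16 + 15 + 15 + 13 + 12 + 11 + 11 + 10 + 10 + 7 + 6 + 5 = 163 m.
Lower bound: ⌈163/20⌉ = 9 paper rolls.
A packing using 10 paper rolls:
  roll 1: 16 = 16
  roll 2: 16 = 16
  roll 3: 16 = 16
  roll 4: 15 + 5 = 20
  roll 5: 15 = 15
  roll 6: 13 + 7 = 20
  roll 7: 12 + 6 = 18
  roll 8: 11 = 11
  roll 9: 11 = 11
  roll 10: 10 + 10 = 20
No arrangement into 9 paper rolls stays within capacity, so 10 is optimal.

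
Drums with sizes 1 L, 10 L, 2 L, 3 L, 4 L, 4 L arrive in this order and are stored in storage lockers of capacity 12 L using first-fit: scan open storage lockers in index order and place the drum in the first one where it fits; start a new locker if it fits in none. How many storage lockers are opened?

3

  1 → locker 1 (new)  [load 1/12]
  10 → locker 1  [load 11/12]
  2 → locker 2 (new)  [load 2/12]
  3 → locker 2  [load 5/12]
  4 → locker 2  [load 9/12]
  4 → locker 3 (new)  [load 4/12]
3 storage lockers opened.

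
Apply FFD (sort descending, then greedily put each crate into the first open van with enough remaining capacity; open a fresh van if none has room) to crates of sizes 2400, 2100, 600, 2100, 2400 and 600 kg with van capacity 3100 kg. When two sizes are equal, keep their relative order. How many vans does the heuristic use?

Sorted descending: 2400, 2400, 2100, 2100, 600, 600.
  2400 → van 1 (new)  [load 2400/3100]
  2400 → van 2 (new)  [load 2400/3100]
  2100 → van 3 (new)  [load 2100/3100]
  2100 → van 4 (new)  [load 2100/3100]
  600 → van 1  [load 3000/3100]
  600 → van 2  [load 3000/3100]
4 vans opened.

4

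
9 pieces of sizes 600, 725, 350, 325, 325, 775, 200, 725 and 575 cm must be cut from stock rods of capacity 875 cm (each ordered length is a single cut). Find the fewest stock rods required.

7

Total = 775 + 725 + 725 + 600 + 575 + 350 + 325 + 325 + 200 = 4600 cm.
Lower bound: ⌈4600/875⌉ = 6 stock rods.
A packing using 7 stock rods:
  stock rod 1: 775 = 775
  stock rod 2: 725 = 725
  stock rod 3: 725 = 725
  stock rod 4: 600 + 200 = 800
  stock rod 5: 575 = 575
  stock rod 6: 350 + 325 = 675
  stock rod 7: 325 = 325
No arrangement into 6 stock rods stays within capacity, so 7 is optimal.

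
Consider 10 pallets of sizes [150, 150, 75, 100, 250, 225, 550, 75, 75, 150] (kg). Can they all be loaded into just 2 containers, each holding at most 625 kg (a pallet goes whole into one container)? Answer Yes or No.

Total = 1800 kg; ⌈1800/625⌉ = 3.
At least 3 containers are required, but only 2 are allowed.

No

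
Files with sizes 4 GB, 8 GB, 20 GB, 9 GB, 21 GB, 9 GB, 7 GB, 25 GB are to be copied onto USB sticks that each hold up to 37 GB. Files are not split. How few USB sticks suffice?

Total = 25 + 21 + 20 + 9 + 9 + 8 + 7 + 4 = 103 GB.
Lower bound: ⌈103/37⌉ = 3 USB sticks.
A packing using 3 USB sticks:
  USB stick 1: 25 + 9 = 34
  USB stick 2: 21 + 9 + 7 = 37
  USB stick 3: 20 + 8 + 4 = 32
This matches the lower bound, so 3 is optimal.

3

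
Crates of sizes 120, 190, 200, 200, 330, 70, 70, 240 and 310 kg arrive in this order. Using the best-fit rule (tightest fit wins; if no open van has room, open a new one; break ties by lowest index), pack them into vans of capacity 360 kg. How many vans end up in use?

6

  120 → van 1 (new)  [load 120/360]
  190 → van 1  [load 310/360]
  200 → van 2 (new)  [load 200/360]
  200 → van 3 (new)  [load 200/360]
  330 → van 4 (new)  [load 330/360]
  70 → van 2  [load 270/360]
  70 → van 2  [load 340/360]
  240 → van 5 (new)  [load 240/360]
  310 → van 6 (new)  [load 310/360]
6 vans opened.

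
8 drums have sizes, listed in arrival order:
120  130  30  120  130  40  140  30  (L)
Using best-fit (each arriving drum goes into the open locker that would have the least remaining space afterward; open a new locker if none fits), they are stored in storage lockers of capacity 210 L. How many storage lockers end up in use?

5

  120 → locker 1 (new)  [load 120/210]
  130 → locker 2 (new)  [load 130/210]
  30 → locker 2  [load 160/210]
  120 → locker 3 (new)  [load 120/210]
  130 → locker 4 (new)  [load 130/210]
  40 → locker 2  [load 200/210]
  140 → locker 5 (new)  [load 140/210]
  30 → locker 5  [load 170/210]
5 storage lockers opened.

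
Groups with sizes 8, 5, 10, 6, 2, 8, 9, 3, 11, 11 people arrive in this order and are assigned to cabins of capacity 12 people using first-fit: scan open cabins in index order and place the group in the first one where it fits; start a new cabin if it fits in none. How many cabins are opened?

  8 → cabin 1 (new)  [load 8/12]
  5 → cabin 2 (new)  [load 5/12]
  10 → cabin 3 (new)  [load 10/12]
  6 → cabin 2  [load 11/12]
  2 → cabin 1  [load 10/12]
  8 → cabin 4 (new)  [load 8/12]
  9 → cabin 5 (new)  [load 9/12]
  3 → cabin 4  [load 11/12]
  11 → cabin 6 (new)  [load 11/12]
  11 → cabin 7 (new)  [load 11/12]
7 cabins opened.

7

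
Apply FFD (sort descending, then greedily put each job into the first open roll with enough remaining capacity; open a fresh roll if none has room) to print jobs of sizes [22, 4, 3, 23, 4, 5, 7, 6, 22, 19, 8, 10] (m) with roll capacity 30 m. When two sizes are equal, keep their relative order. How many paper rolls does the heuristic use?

5

Sorted descending: 23, 22, 22, 19, 10, 8, 7, 6, 5, 4, 4, 3.
  23 → roll 1 (new)  [load 23/30]
  22 → roll 2 (new)  [load 22/30]
  22 → roll 3 (new)  [load 22/30]
  19 → roll 4 (new)  [load 19/30]
  10 → roll 4  [load 29/30]
  8 → roll 2  [load 30/30]
  7 → roll 1  [load 30/30]
  6 → roll 3  [load 28/30]
  5 → roll 5 (new)  [load 5/30]
  4 → roll 5  [load 9/30]
  4 → roll 5  [load 13/30]
  3 → roll 5  [load 16/30]
5 paper rolls opened.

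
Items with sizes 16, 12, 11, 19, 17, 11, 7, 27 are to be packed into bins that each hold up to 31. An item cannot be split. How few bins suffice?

Total = 27 + 19 + 17 + 16 + 12 + 11 + 11 + 7 = 120.
Lower bound: ⌈120/31⌉ = 4 bins.
A packing using 5 bins:
  bin 1: 27 = 27
  bin 2: 19 + 12 = 31
  bin 3: 17 + 11 = 28
  bin 4: 16 + 11 = 27
  bin 5: 7 = 7
No arrangement into 4 bins stays within capacity, so 5 is optimal.

5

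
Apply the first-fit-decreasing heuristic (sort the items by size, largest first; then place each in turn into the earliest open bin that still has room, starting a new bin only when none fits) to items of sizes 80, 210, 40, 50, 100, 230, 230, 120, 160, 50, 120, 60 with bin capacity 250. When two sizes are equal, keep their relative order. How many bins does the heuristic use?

7

Sorted descending: 230, 230, 210, 160, 120, 120, 100, 80, 60, 50, 50, 40.
  230 → bin 1 (new)  [load 230/250]
  230 → bin 2 (new)  [load 230/250]
  210 → bin 3 (new)  [load 210/250]
  160 → bin 4 (new)  [load 160/250]
  120 → bin 5 (new)  [load 120/250]
  120 → bin 5  [load 240/250]
  100 → bin 6 (new)  [load 100/250]
  80 → bin 4  [load 240/250]
  60 → bin 6  [load 160/250]
  50 → bin 6  [load 210/250]
  50 → bin 7 (new)  [load 50/250]
  40 → bin 3  [load 250/250]
7 bins opened.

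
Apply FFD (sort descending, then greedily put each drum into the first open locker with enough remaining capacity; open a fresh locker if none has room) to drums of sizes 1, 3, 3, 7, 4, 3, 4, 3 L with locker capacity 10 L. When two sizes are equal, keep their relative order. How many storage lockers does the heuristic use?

3

Sorted descending: 7, 4, 4, 3, 3, 3, 3, 1.
  7 → locker 1 (new)  [load 7/10]
  4 → locker 2 (new)  [load 4/10]
  4 → locker 2  [load 8/10]
  3 → locker 1  [load 10/10]
  3 → locker 3 (new)  [load 3/10]
  3 → locker 3  [load 6/10]
  3 → locker 3  [load 9/10]
  1 → locker 2  [load 9/10]
3 storage lockers opened.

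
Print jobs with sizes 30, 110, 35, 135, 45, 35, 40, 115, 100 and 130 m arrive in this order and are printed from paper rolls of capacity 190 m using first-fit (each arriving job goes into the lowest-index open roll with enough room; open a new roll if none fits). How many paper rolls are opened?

  30 → roll 1 (new)  [load 30/190]
  110 → roll 1  [load 140/190]
  35 → roll 1  [load 175/190]
  135 → roll 2 (new)  [load 135/190]
  45 → roll 2  [load 180/190]
  35 → roll 3 (new)  [load 35/190]
  40 → roll 3  [load 75/190]
  115 → roll 3  [load 190/190]
  100 → roll 4 (new)  [load 100/190]
  130 → roll 5 (new)  [load 130/190]
5 paper rolls opened.

5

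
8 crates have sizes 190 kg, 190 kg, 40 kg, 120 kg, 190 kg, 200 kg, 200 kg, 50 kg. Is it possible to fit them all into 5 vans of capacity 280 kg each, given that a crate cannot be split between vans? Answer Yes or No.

No

Total = 1180 kg; ⌈1180/280⌉ = 5.
The bound of 5 does not rule out 5, but exhaustive search shows no assignment into 5 vans of capacity 280 kg exists — the minimum is 6.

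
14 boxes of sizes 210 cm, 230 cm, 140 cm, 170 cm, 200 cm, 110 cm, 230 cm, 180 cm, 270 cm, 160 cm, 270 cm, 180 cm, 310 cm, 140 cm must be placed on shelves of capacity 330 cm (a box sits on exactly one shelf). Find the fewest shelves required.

10

Total = 310 + 270 + 270 + 230 + 230 + 210 + 200 + 180 + 180 + 170 + 160 + 140 + 140 + 110 = 2800 cm.
Lower bound: ⌈2800/330⌉ = 9 shelves.
Also, 10 boxes each exceed 165 cm, and no two of those can share a shelf, so at least 10 shelves are needed.
A packing using 10 shelves:
  shelf 1: 310 = 310
  shelf 2: 270 = 270
  shelf 3: 270 = 270
  shelf 4: 230 = 230
  shelf 5: 230 = 230
  shelf 6: 210 + 110 = 320
  shelf 7: 200 = 200
  shelf 8: 180 + 140 = 320
  shelf 9: 180 + 140 = 320
  shelf 10: 170 + 160 = 330
This matches the lower bound, so 10 is optimal.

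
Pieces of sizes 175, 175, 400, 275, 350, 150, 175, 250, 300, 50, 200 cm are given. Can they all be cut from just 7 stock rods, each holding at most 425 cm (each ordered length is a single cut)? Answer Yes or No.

A valid assignment using 7 stock rods:
  stock rod 1: 400 = 400
  stock rod 2: 350 + 50 = 400
  stock rod 3: 300 = 300
  stock rod 4: 275 + 150 = 425
  stock rod 5: 250 + 175 = 425
  stock rod 6: 200 + 175 = 375
  stock rod 7: 175 = 175
Every load is within 425 cm, so 7 stock rods suffice.

Yes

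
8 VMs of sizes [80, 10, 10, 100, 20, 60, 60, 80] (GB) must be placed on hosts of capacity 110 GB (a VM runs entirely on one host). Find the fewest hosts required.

Total = 100 + 80 + 80 + 60 + 60 + 20 + 10 + 10 = 420 GB.
Lower bound: ⌈420/110⌉ = 4 hosts.
Also, 5 VMs each exceed 55 GB, and no two of those can share a host, so at least 5 hosts are needed.
A packing using 5 hosts:
  host 1: 100 + 10 = 110
  host 2: 80 + 20 + 10 = 110
  host 3: 80 = 80
  host 4: 60 = 60
  host 5: 60 = 60
This matches the lower bound, so 5 is optimal.

5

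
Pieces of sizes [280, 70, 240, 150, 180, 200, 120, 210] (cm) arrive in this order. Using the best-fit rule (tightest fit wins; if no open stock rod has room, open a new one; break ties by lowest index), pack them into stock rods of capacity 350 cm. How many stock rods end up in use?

5

  280 → stock rod 1 (new)  [load 280/350]
  70 → stock rod 1  [load 350/350]
  240 → stock rod 2 (new)  [load 240/350]
  150 → stock rod 3 (new)  [load 150/350]
  180 → stock rod 3  [load 330/350]
  200 → stock rod 4 (new)  [load 200/350]
  120 → stock rod 4  [load 320/350]
  210 → stock rod 5 (new)  [load 210/350]
5 stock rods opened.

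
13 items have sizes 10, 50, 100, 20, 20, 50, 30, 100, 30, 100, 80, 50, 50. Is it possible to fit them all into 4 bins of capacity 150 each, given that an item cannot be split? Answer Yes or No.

Total = 690; ⌈690/150⌉ = 5.
At least 5 bins are required, but only 4 are allowed.

No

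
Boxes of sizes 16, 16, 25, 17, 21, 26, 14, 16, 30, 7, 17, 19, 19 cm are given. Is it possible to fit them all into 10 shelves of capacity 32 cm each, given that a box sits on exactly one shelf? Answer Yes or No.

Yes

A valid assignment using 10 shelves:
  shelf 1: 30 = 30
  shelf 2: 26 = 26
  shelf 3: 25 + 7 = 32
  shelf 4: 21 = 21
  shelf 5: 19 = 19
  shelf 6: 19 = 19
  shelf 7: 17 + 14 = 31
  shelf 8: 17 = 17
  shelf 9: 16 + 16 = 32
  shelf 10: 16 = 16
Every load is within 32 cm, so 10 shelves suffice.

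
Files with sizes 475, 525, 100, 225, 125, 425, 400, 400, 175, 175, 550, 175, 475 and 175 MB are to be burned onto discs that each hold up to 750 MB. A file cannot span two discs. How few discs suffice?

7

Total = 550 + 525 + 475 + 475 + 425 + 400 + 400 + 225 + 175 + 175 + 175 + 175 + 125 + 100 = 4400 MB.
Lower bound: ⌈4400/750⌉ = 6 discs.
Also, 7 files each exceed 375 MB, and no two of those can share a disc, so at least 7 discs are needed.
A packing using 7 discs:
  disc 1: 550 + 175 = 725
  disc 2: 525 + 225 = 750
  disc 3: 475 + 175 + 100 = 750
  disc 4: 475 + 175 = 650
  disc 5: 425 + 175 + 125 = 725
  disc 6: 400 = 400
  disc 7: 400 = 400
This matches the lower bound, so 7 is optimal.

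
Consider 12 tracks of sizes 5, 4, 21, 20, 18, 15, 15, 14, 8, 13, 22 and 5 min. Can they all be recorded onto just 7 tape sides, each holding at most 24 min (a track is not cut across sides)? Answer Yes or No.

No

Total = 160 min; ⌈160/24⌉ = 7.
8 tracks each exceed half the capacity and cannot share a side, forcing at least 8 tape sides.
At least 8 tape sides are required, but only 7 are allowed.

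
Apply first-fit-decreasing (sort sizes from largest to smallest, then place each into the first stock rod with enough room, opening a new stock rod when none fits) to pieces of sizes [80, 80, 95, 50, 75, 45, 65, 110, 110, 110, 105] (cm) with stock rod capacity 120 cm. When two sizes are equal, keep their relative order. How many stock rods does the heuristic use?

9

Sorted descending: 110, 110, 110, 105, 95, 80, 80, 75, 65, 50, 45.
  110 → stock rod 1 (new)  [load 110/120]
  110 → stock rod 2 (new)  [load 110/120]
  110 → stock rod 3 (new)  [load 110/120]
  105 → stock rod 4 (new)  [load 105/120]
  95 → stock rod 5 (new)  [load 95/120]
  80 → stock rod 6 (new)  [load 80/120]
  80 → stock rod 7 (new)  [load 80/120]
  75 → stock rod 8 (new)  [load 75/120]
  65 → stock rod 9 (new)  [load 65/120]
  50 → stock rod 9  [load 115/120]
  45 → stock rod 8  [load 120/120]
9 stock rods opened.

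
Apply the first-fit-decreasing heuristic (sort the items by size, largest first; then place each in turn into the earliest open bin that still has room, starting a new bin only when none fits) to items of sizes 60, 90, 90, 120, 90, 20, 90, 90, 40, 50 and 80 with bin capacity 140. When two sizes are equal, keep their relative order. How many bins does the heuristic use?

7

Sorted descending: 120, 90, 90, 90, 90, 90, 80, 60, 50, 40, 20.
  120 → bin 1 (new)  [load 120/140]
  90 → bin 2 (new)  [load 90/140]
  90 → bin 3 (new)  [load 90/140]
  90 → bin 4 (new)  [load 90/140]
  90 → bin 5 (new)  [load 90/140]
  90 → bin 6 (new)  [load 90/140]
  80 → bin 7 (new)  [load 80/140]
  60 → bin 7  [load 140/140]
  50 → bin 2  [load 140/140]
  40 → bin 3  [load 130/140]
  20 → bin 1  [load 140/140]
7 bins opened.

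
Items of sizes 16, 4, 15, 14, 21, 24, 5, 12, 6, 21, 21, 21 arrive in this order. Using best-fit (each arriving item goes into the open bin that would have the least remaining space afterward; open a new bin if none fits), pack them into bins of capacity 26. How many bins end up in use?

8

  16 → bin 1 (new)  [load 16/26]
  4 → bin 1  [load 20/26]
  15 → bin 2 (new)  [load 15/26]
  14 → bin 3 (new)  [load 14/26]
  21 → bin 4 (new)  [load 21/26]
  24 → bin 5 (new)  [load 24/26]
  5 → bin 4  [load 26/26]
  12 → bin 3  [load 26/26]
  6 → bin 1  [load 26/26]
  21 → bin 6 (new)  [load 21/26]
  21 → bin 7 (new)  [load 21/26]
  21 → bin 8 (new)  [load 21/26]
8 bins opened.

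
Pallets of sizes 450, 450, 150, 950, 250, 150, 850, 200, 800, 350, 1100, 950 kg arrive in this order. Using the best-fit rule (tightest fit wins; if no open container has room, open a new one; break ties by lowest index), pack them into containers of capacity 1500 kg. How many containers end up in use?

6

  450 → container 1 (new)  [load 450/1500]
  450 → container 1  [load 900/1500]
  150 → container 1  [load 1050/1500]
  950 → container 2 (new)  [load 950/1500]
  250 → container 1  [load 1300/1500]
  150 → container 1  [load 1450/1500]
  850 → container 3 (new)  [load 850/1500]
  200 → container 2  [load 1150/1500]
  800 → container 4 (new)  [load 800/1500]
  350 → container 2  [load 1500/1500]
  1100 → container 5 (new)  [load 1100/1500]
  950 → container 6 (new)  [load 950/1500]
6 containers opened.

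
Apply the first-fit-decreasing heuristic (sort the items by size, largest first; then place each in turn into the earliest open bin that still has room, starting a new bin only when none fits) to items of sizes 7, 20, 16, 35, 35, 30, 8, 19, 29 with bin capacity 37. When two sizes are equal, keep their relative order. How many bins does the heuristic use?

Sorted descending: 35, 35, 30, 29, 20, 19, 16, 8, 7.
  35 → bin 1 (new)  [load 35/37]
  35 → bin 2 (new)  [load 35/37]
  30 → bin 3 (new)  [load 30/37]
  29 → bin 4 (new)  [load 29/37]
  20 → bin 5 (new)  [load 20/37]
  19 → bin 6 (new)  [load 19/37]
  16 → bin 5  [load 36/37]
  8 → bin 4  [load 37/37]
  7 → bin 3  [load 37/37]
6 bins opened.

6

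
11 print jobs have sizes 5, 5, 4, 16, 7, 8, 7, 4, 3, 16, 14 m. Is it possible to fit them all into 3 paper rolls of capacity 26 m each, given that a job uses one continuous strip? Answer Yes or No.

No

Total = 89 m; ⌈89/26⌉ = 4.
At least 4 paper rolls are required, but only 3 are allowed.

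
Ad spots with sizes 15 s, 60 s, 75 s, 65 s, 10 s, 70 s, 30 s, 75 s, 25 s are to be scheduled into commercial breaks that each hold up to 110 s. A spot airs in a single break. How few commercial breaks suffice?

5

Total = 75 + 75 + 70 + 65 + 60 + 30 + 25 + 15 + 10 = 425 s.
Lower bound: ⌈425/110⌉ = 4 commercial breaks.
Also, 5 ad spots each exceed 55 s, and no two of those can share a break, so at least 5 commercial breaks are needed.
A packing using 5 commercial breaks:
  break 1: 75 + 30 = 105
  break 2: 75 + 25 + 10 = 110
  break 3: 70 + 15 = 85
  break 4: 65 = 65
  break 5: 60 = 60
This matches the lower bound, so 5 is optimal.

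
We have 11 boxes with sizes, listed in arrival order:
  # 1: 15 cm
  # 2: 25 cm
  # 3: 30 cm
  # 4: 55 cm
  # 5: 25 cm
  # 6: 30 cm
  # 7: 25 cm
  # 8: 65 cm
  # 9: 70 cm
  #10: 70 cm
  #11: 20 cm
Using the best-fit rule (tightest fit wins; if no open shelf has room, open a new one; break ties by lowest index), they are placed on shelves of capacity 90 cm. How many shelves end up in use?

6

  15 → shelf 1 (new)  [load 15/90]
  25 → shelf 1  [load 40/90]
  30 → shelf 1  [load 70/90]
  55 → shelf 2 (new)  [load 55/90]
  25 → shelf 2  [load 80/90]
  30 → shelf 3 (new)  [load 30/90]
  25 → shelf 3  [load 55/90]
  65 → shelf 4 (new)  [load 65/90]
  70 → shelf 5 (new)  [load 70/90]
  70 → shelf 6 (new)  [load 70/90]
  20 → shelf 1  [load 90/90]
6 shelves opened.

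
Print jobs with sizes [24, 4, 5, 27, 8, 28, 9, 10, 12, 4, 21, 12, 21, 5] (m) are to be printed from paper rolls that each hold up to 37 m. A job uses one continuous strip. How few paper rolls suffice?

6

Total = 28 + 27 + 24 + 21 + 21 + 12 + 12 + 10 + 9 + 8 + 5 + 5 + 4 + 4 = 190 m.
Lower bound: ⌈190/37⌉ = 6 paper rolls.
A packing using 6 paper rolls:
  roll 1: 28 + 9 = 37
  roll 2: 27 + 10 = 37
  roll 3: 24 + 12 = 36
  roll 4: 21 + 12 + 4 = 37
  roll 5: 21 + 8 + 5 = 34
  roll 6: 5 + 4 = 9
This matches the lower bound, so 6 is optimal.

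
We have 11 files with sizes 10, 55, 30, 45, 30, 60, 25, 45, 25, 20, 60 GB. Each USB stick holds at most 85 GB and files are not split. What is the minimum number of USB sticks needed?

5

Total = 60 + 60 + 55 + 45 + 45 + 30 + 30 + 25 + 25 + 20 + 10 = 405 GB.
Lower bound: ⌈405/85⌉ = 5 USB sticks.
A packing using 5 USB sticks:
  USB stick 1: 60 + 25 = 85
  USB stick 2: 60 + 25 = 85
  USB stick 3: 55 + 30 = 85
  USB stick 4: 45 + 30 + 10 = 85
  USB stick 5: 45 + 20 = 65
This matches the lower bound, so 5 is optimal.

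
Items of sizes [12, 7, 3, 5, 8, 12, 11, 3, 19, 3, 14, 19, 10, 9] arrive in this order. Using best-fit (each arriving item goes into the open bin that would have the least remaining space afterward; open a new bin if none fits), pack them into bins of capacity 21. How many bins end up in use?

8

  12 → bin 1 (new)  [load 12/21]
  7 → bin 1  [load 19/21]
  3 → bin 2 (new)  [load 3/21]
  5 → bin 2  [load 8/21]
  8 → bin 2  [load 16/21]
  12 → bin 3 (new)  [load 12/21]
  11 → bin 4 (new)  [load 11/21]
  3 → bin 2  [load 19/21]
  19 → bin 5 (new)  [load 19/21]
  3 → bin 3  [load 15/21]
  14 → bin 6 (new)  [load 14/21]
  19 → bin 7 (new)  [load 19/21]
  10 → bin 4  [load 21/21]
  9 → bin 8 (new)  [load 9/21]
8 bins opened.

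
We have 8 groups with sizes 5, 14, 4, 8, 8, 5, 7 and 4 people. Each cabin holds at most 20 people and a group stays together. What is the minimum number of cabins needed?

3

Total = 14 + 8 + 8 + 7 + 5 + 5 + 4 + 4 = 55 people.
Lower bound: ⌈55/20⌉ = 3 cabins.
A packing using 3 cabins:
  cabin 1: 14 + 5 = 19
  cabin 2: 8 + 8 + 4 = 20
  cabin 3: 7 + 5 + 4 = 16
This matches the lower bound, so 3 is optimal.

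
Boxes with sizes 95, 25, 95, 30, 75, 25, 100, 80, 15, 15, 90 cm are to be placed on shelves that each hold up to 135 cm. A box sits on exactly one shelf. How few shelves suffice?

6

Total = 100 + 95 + 95 + 90 + 80 + 75 + 30 + 25 + 25 + 15 + 15 = 645 cm.
Lower bound: ⌈645/135⌉ = 5 shelves.
Also, 6 boxes each exceed 135/2 cm, and no two of those can share a shelf, so at least 6 shelves are needed.
A packing using 6 shelves:
  shelf 1: 100 + 30 = 130
  shelf 2: 95 + 25 + 15 = 135
  shelf 3: 95 + 25 + 15 = 135
  shelf 4: 90 = 90
  shelf 5: 80 = 80
  shelf 6: 75 = 75
This matches the lower bound, so 6 is optimal.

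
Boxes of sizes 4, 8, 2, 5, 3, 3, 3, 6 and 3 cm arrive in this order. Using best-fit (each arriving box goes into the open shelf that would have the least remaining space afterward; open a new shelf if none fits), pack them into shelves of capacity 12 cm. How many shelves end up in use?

4

  4 → shelf 1 (new)  [load 4/12]
  8 → shelf 1  [load 12/12]
  2 → shelf 2 (new)  [load 2/12]
  5 → shelf 2  [load 7/12]
  3 → shelf 2  [load 10/12]
  3 → shelf 3 (new)  [load 3/12]
  3 → shelf 3  [load 6/12]
  6 → shelf 3  [load 12/12]
  3 → shelf 4 (new)  [load 3/12]
4 shelves opened.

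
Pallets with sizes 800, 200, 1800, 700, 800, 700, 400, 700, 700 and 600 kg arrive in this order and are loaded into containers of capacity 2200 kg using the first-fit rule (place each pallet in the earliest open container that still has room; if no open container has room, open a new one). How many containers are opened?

  800 → container 1 (new)  [load 800/2200]
  200 → container 1  [load 1000/2200]
  1800 → container 2 (new)  [load 1800/2200]
  700 → container 1  [load 1700/2200]
  800 → container 3 (new)  [load 800/2200]
  700 → container 3  [load 1500/2200]
  400 → container 1  [load 2100/2200]
  700 → container 3  [load 2200/2200]
  700 → container 4 (new)  [load 700/2200]
  600 → container 4  [load 1300/2200]
4 containers opened.

4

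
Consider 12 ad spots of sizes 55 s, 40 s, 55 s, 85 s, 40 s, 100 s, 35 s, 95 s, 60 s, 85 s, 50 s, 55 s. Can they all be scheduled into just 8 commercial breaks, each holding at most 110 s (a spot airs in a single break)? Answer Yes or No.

Yes

A valid assignment using 8 commercial breaks:
  break 1: 100 = 100
  break 2: 95 = 95
  break 3: 85 = 85
  break 4: 85 = 85
  break 5: 60 + 50 = 110
  break 6: 55 + 55 = 110
  break 7: 55 + 40 = 95
  break 8: 40 + 35 = 75
Every load is within 110 s, so 8 commercial breaks suffice.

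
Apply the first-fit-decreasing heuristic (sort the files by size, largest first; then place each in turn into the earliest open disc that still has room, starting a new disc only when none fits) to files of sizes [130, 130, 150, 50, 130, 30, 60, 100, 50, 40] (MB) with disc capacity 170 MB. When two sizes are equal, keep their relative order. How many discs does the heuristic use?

Sorted descending: 150, 130, 130, 130, 100, 60, 50, 50, 40, 30.
  150 → disc 1 (new)  [load 150/170]
  130 → disc 2 (new)  [load 130/170]
  130 → disc 3 (new)  [load 130/170]
  130 → disc 4 (new)  [load 130/170]
  100 → disc 5 (new)  [load 100/170]
  60 → disc 5  [load 160/170]
  50 → disc 6 (new)  [load 50/170]
  50 → disc 6  [load 100/170]
  40 → disc 2  [load 170/170]
  30 → disc 3  [load 160/170]
6 discs opened.

6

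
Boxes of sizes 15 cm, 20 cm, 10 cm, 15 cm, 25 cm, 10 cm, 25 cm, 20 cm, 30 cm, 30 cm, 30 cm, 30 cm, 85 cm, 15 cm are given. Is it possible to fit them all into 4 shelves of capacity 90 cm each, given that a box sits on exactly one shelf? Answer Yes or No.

No

Total = 360 cm; ⌈360/90⌉ = 4.
The bound of 4 does not rule out 4, but exhaustive search shows no assignment into 4 shelves of capacity 90 cm exists — the minimum is 5.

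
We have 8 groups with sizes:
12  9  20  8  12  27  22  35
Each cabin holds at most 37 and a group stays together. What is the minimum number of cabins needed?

Total = 35 + 27 + 22 + 20 + 12 + 12 + 9 + 8 = 145.
Lower bound: ⌈145/37⌉ = 4 cabins.
A packing using 5 cabins:
  cabin 1: 35 = 35
  cabin 2: 27 + 9 = 36
  cabin 3: 22 + 12 = 34
  cabin 4: 20 + 12 = 32
  cabin 5: 8 = 8
No arrangement into 4 cabins stays within capacity, so 5 is optimal.

5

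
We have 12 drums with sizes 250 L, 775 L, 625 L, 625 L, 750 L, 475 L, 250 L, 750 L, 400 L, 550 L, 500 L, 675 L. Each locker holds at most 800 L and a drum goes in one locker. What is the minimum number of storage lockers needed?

10

Total = 775 + 750 + 750 + 675 + 625 + 625 + 550 + 500 + 475 + 400 + 250 + 250 = 6625 L.
Lower bound: ⌈6625/800⌉ = 9 storage lockers.
A packing using 10 storage lockers:
  locker 1: 775 = 775
  locker 2: 750 = 750
  locker 3: 750 = 750
  locker 4: 675 = 675
  locker 5: 625 = 625
  locker 6: 625 = 625
  locker 7: 550 + 250 = 800
  locker 8: 500 + 250 = 750
  locker 9: 475 = 475
  locker 10: 400 = 400
No arrangement into 9 storage lockers stays within capacity, so 10 is optimal.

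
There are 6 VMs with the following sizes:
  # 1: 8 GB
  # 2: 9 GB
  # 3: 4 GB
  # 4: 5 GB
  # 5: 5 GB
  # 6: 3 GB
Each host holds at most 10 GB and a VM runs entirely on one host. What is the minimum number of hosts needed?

4

Total = 9 + 8 + 5 + 5 + 4 + 3 = 34 GB.
Lower bound: ⌈34/10⌉ = 4 hosts.
A packing using 4 hosts:
  host 1: 9 = 9
  host 2: 8 = 8
  host 3: 5 + 5 = 10
  host 4: 4 + 3 = 7
This matches the lower bound, so 4 is optimal.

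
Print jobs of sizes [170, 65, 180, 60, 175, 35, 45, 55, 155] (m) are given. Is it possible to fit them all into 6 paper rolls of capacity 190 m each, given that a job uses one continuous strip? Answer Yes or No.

Yes

A valid assignment using 6 paper rolls:
  roll 1: 180 = 180
  roll 2: 175 = 175
  roll 3: 170 = 170
  roll 4: 155 + 35 = 190
  roll 5: 65 + 60 + 55 = 180
  roll 6: 45 = 45
Every load is within 190 m, so 6 paper rolls suffice.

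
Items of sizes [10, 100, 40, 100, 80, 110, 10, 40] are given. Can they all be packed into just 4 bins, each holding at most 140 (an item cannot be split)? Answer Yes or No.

Yes

A valid assignment using 4 bins:
  bin 1: 110 + 10 + 10 = 130
  bin 2: 100 + 40 = 140
  bin 3: 100 + 40 = 140
  bin 4: 80 = 80
Every load is within 140, so 4 bins suffice.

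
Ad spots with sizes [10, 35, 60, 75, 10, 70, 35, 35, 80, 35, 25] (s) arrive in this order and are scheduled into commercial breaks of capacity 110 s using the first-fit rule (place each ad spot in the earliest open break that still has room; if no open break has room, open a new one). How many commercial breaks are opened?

5

  10 → break 1 (new)  [load 10/110]
  35 → break 1  [load 45/110]
  60 → break 1  [load 105/110]
  75 → break 2 (new)  [load 75/110]
  10 → break 2  [load 85/110]
  70 → break 3 (new)  [load 70/110]
  35 → break 3  [load 105/110]
  35 → break 4 (new)  [load 35/110]
  80 → break 5 (new)  [load 80/110]
  35 → break 4  [load 70/110]
  25 → break 2  [load 110/110]
5 commercial breaks opened.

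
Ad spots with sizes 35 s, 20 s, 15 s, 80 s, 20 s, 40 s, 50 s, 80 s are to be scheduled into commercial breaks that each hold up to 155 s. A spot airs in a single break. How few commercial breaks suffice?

3

Total = 80 + 80 + 50 + 40 + 35 + 20 + 20 + 15 = 340 s.
Lower bound: ⌈340/155⌉ = 3 commercial breaks.
A packing using 3 commercial breaks:
  break 1: 80 + 50 + 20 = 150
  break 2: 80 + 40 + 35 = 155
  break 3: 20 + 15 = 35
This matches the lower bound, so 3 is optimal.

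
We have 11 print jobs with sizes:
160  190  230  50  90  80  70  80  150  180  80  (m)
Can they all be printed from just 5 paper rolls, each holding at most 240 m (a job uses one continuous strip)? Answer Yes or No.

Total = 1360 m; ⌈1360/240⌉ = 6.
At least 6 paper rolls are required, but only 5 are allowed.

No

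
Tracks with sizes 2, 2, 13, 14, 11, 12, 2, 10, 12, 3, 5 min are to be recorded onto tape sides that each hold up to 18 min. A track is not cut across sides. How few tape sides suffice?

6

Total = 14 + 13 + 12 + 12 + 11 + 10 + 5 + 3 + 2 + 2 + 2 = 86 min.
Lower bound: ⌈86/18⌉ = 5 tape sides.
Also, 6 tracks each exceed 9 min, and no two of those can share a side, so at least 6 tape sides are needed.
A packing using 6 tape sides:
  side 1: 14 + 3 = 17
  side 2: 13 + 5 = 18
  side 3: 12 + 2 + 2 + 2 = 18
  side 4: 12 = 12
  side 5: 11 = 11
  side 6: 10 = 10
This matches the lower bound, so 6 is optimal.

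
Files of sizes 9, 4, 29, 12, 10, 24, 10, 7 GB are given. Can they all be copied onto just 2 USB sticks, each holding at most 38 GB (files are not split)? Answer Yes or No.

Total = 105 GB; ⌈105/38⌉ = 3.
At least 3 USB sticks are required, but only 2 are allowed.

No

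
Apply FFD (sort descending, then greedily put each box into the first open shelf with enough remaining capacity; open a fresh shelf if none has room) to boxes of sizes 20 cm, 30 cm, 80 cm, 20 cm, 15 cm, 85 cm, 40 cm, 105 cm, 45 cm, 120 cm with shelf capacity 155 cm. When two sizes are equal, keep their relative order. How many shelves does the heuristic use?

Sorted descending: 120, 105, 85, 80, 45, 40, 30, 20, 20, 15.
  120 → shelf 1 (new)  [load 120/155]
  105 → shelf 2 (new)  [load 105/155]
  85 → shelf 3 (new)  [load 85/155]
  80 → shelf 4 (new)  [load 80/155]
  45 → shelf 2  [load 150/155]
  40 → shelf 3  [load 125/155]
  30 → shelf 1  [load 150/155]
  20 → shelf 3  [load 145/155]
  20 → shelf 4  [load 100/155]
  15 → shelf 4  [load 115/155]
4 shelves opened.

4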